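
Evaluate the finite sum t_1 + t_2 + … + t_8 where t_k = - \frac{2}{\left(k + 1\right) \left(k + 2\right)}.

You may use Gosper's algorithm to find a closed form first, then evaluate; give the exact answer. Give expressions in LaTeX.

Σ = -4/5

Step 1: r(k) = (k + 1)/(k + 3).
So A=k + 1 and B=k + 3, with C=1.
f must satisfy (k + 1)·f(k+1) − (k + 2)·f(k) = 1.
deg f ≤ 1 (via 1,1,0).
Solve for f: f(k) = k (degree 1 ≤ 1).
R(k) = B(k−1)·f(k)/C(k) = k*(k + 2); s_k = R·t_k = -2*k/(k + 1).
Check: Δs_k = -2/(k**2 + 3*k + 2). ✓
Evaluate s at k=9 and k=1: -9/5 and -1; difference -4/5.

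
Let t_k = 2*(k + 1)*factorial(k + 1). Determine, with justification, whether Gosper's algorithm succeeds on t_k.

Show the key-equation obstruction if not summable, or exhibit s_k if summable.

Step 1: r(k) = (k + 2)**2/(k + 1).
Take A(k)=k + 2, B(k)=1, C(k)=k + 1.
Solve (k + 2)·f(k+1) − (1)·f(k) = k + 1.
d = 0 from the (1,0,1) case.
Coefficient equations give f(k) = 1.
R(k) = B(k−1)·f(k)/C(k) = 1/(k + 1); s_k = R·t_k = 2*factorial(k + 1).
Check: Δs_k = 2*(k + 1)*factorial(k + 1). ✓

Yes. s_k = 2*factorial(k + 1).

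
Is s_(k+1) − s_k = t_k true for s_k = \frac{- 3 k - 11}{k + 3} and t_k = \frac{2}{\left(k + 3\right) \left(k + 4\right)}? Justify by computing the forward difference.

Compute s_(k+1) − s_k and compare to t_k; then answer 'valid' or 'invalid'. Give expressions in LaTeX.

s_(k+1) = (-3*k - 14)/(k + 4)
s_(k+1) − s_k = 2/(k**2 + 7*k + 12)
(s_(k+1) − s_k) − t_k = 0

valid; difference matches t_k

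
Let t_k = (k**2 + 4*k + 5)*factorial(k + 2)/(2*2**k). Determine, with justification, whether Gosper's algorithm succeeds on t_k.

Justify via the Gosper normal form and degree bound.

Yes. s_k = (k + 2)*factorial(k + 2)/2**k.

Compute t_(k+1)/t_k: get (k + 3)*(4*k + (k + 1)**2 + 9)/(2*(k**2 + 4*k + 5)).
A = k/2 + 3/2, B = 1, C = k**2 + 4*k + 5.
Key eq: (k/2 + 3/2)·f(k+1) = (1)·f(k) + (k**2 + 4*k + 5).
deg f ≤ 1 (via 1,0,2).
Solving with deg f ≤ 1: f(k) = 2*(k + 2).
Get s_k = R·t_k = (k + 2)*factorial(k + 2)/2**k with R(k) = B(k−1)f(k)/C(k) = 2*(k + 2)/(k**2 + 4*k + 5).
Verify: (k**2 + 4*k + 5)*factorial(k + 2)/(2*2**k) matches t_k.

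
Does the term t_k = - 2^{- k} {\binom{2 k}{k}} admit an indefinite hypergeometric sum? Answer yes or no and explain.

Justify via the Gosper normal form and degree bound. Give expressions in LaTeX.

No — t_k has no hypergeometric antidifference.

Compute t_(k+1)/t_k: get (2*k + 1)/(k + 1).
Normal form (A,B,C) = (2*k + 1, k + 1, 1).
Need (2*k + 1)·f(k+1) − (k)·f(k) = 1.
Degrees (1,1,0) ⇒ d ≤ -1.
Bound -1 < 0, so the key equation has no polynomial solution.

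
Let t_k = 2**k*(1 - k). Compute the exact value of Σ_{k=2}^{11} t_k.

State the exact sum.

Ratio r(k) = 2*k/(k - 1).
So A=2 and B=1, with C=k - 1.
f must satisfy (2)·f(k+1) − (1)·f(k) = k - 1.
deg f ≤ 1 (via 0,0,1).
Solve for f: f(k) = k - 3 (degree 1 ≤ 1).
Get s_k = R·t_k = 2**k*(3 - k) with R(k) = B(k−1)f(k)/C(k) = (k - 3)/(k - 1).
Verify: 2**k*(1 - k) matches t_k.
Telescoping: Σ = s_(12) − s_(2) = -36864 − (4) = -36868.

Σ = -36868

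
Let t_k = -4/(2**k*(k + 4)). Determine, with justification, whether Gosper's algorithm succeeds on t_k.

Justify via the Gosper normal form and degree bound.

r(k) = (k + 4)/(2*(k + 5)) after simplifying.
Gosper form: A/B · C(k+1)/C(k) with A=k/2 + 2, B=k + 5, C=1.
f must satisfy (k/2 + 2)·f(k+1) − (k + 4)·f(k) = 1.
d = -1 from the (1,1,0) case.
Negative degree bound (-1): no f exists, t_k not Gosper-summable.

No — t_k has no hypergeometric antidifference.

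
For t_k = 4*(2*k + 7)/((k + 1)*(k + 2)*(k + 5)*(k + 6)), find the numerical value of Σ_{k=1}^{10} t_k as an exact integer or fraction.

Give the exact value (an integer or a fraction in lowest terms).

Σ = 5/16

Ratio r(k) = (k + 1)*(k + 5)*(2*k + 9)/((k + 3)*(k + 7)*(2*k + 7)).
Gosper form: A/B · C(k+1)/C(k) with A=k + 1, B=k + 7, C=k**3 + 21*k**2/2 + 73*k/2 + 42.
f must satisfy (k + 1)·f(k+1) − (k + 6)·f(k) = k**3 + 21*k**2/2 + 73*k/2 + 42.
deg f ≤ 5 (via 1,1,3).
A polynomial solution: f(k) = k*(k + 2)*(k + 3)*(k + 4)*(k + 6)/10.
Certificate R = B(k−1)f/C = k*(k + 2)*(k + 6)**2/(5*(2*k + 7)) gives s_k = 4*k*(k + 6)/(5*(k**2 + 6*k + 5)).
Check: Δs_k = 4*(2*k + 7)/(k**4 + 14*k**3 + 65*k**2 + 112*k + 60). ✓
Σ_(k=1)^(10) t_k = s_(11) − s_(1) = 187/240 − (7/15) = 5/16.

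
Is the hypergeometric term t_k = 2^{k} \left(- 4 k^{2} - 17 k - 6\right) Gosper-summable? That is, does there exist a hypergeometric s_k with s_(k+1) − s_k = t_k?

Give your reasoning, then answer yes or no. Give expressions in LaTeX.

Yes. s_k = 2^{k} \left(- 4 k^{2} - k + 4\right).

Compute t_(k+1)/t_k: get 2*(4*k**2 + 25*k + 27)/(4*k**2 + 17*k + 6).
Factor: A=2; B=1; C=k**2 + 17*k/4 + 3/2.
f must satisfy (2)·f(k+1) − (1)·f(k) = k**2 + 17*k/4 + 3/2.
Bound: deg f ≤ 2.
Solve for f: f(k) = (4*k**2 + k - 4)/4 (degree 2 ≤ 2).
R(k) = B(k−1)·f(k)/C(k) = (4*k**2 + k - 4)/(4*k**2 + 17*k + 6); s_k = R·t_k = 2**k*(-4*k**2 - k + 4).
s_(k+1) − s_k = 2**k*(-4*k**2 - 17*k - 6) = t_k.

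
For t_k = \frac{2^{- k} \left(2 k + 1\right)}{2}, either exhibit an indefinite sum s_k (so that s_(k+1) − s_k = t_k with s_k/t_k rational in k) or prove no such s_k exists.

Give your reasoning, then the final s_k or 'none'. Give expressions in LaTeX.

s_k = 2^{- k} \left(- 2 k - 3\right)

t_(k+1)/t_k = (2*k + 3)/(2*(2*k + 1)).
So A=1/2 and B=1, with C=k + 1/2.
Need (1/2)·f(k+1) − (1)·f(k) = k + 1/2.
deg f ≤ 1 (via 0,0,1).
Coefficient equations give f(k) = -2*k - 3.
Then R = B(k−1)f/C = -2*(2*k + 3)/(2*k + 1), so s_k = R(k)·t_k = (-2*k - 3)/2**k.
Verify: (2*k + 1)/(2*2**k) matches t_k.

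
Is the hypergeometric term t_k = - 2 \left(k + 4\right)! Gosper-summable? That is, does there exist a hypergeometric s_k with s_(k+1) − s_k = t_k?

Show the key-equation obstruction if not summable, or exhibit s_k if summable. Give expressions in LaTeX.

t_(k+1)/t_k = k + 5.
Normal form (A,B,C) = (k + 5, 1, 1).
Set up (k + 5)·f(k+1) − (1)·f(k) − (1) = 0.
d = -1 from the (1,0,0) case.
Bound -1 < 0, so the key equation has no polynomial solution.

No. Not Gosper-summable.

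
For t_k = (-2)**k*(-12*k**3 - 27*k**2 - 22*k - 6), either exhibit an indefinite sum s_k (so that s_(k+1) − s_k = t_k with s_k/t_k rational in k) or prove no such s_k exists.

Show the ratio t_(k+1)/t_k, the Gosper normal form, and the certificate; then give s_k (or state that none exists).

Ratio r(k) = 2*(-12*k**3 - 63*k**2 - 112*k - 67)/(12*k**3 + 27*k**2 + 22*k + 6).
Factor: A=-2; B=1; C=k**3 + 9*k**2/4 + 11*k/6 + 1/2.
Key eq: (-2)·f(k+1) = (1)·f(k) + (k**3 + 9*k**2/4 + 11*k/6 + 1/2).
d = 3 from the (0,0,3) case.
A polynomial solution: f(k) = -k*(4*k**2 + k - 2)/12.
Certificate R = B(k−1)f/C = -k*(4*k**2 + k - 2)/(12*k**3 + 27*k**2 + 22*k + 6) gives s_k = (-2)**k*k*(4*k**2 + k - 2).
Verify: (-2)**k*(-12*k**3 - 27*k**2 - 22*k - 6) matches t_k.

s_k = (-2)**k*k*(4*k**2 + k - 2)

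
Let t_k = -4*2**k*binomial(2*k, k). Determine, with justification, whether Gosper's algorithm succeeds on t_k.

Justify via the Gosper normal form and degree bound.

r(k) = 4*(2*k + 1)/(k + 1) after simplifying.
Take A(k)=8*k + 4, B(k)=k + 1, C(k)=1.
Solve (8*k + 4)·f(k+1) − (k)·f(k) = 1.
d = -1 from the (1,1,0) case.
Bound -1 < 0, so the key equation has no polynomial solution.

No — key equation has no polynomial f.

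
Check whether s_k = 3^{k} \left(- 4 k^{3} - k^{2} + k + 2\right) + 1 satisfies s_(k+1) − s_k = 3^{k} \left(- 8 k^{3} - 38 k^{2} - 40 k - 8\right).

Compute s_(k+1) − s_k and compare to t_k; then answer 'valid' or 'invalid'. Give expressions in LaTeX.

s_(k+1) = 3**(k + 1)*(k - 4*(k + 1)**3 - (k + 1)**2 + 3) + 1
s_(k+1) − s_k = 3**k*(-8*k**3 - 38*k**2 - 40*k - 8)
(s_(k+1) − s_k) − t_k = 0

valid; difference matches t_k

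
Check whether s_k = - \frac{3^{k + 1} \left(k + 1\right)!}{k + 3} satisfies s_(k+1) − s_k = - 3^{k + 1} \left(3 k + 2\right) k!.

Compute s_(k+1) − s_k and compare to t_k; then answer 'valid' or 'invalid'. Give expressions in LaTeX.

Invalid: residual \frac{6 \cdot 3^{k} \left(3 k^{2} + 11 k + 5\right) k!}{\left(k + 3\right) \left(k + 4\right)} ≠ 0.

s_(k+1) = -3**(k + 2)*factorial(k + 2)/(k + 4)
s_(k+1) − s_k = -3**(k + 1)*(3*k**2 + 14*k + 14)*factorial(k + 1)/((k + 3)*(k + 4))
(s_(k+1) − s_k) − t_k = 6*3**k*(3*k**2 + 11*k + 5)*factorial(k)/((k + 3)*(k + 4))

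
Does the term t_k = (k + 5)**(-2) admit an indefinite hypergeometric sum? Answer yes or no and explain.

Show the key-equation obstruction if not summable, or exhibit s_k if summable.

The ratio is (k + 5)**2/(k + 6)**2.
Take A(k)=k**2 + 10*k + 25, B(k)=k**2 + 12*k + 36, C(k)=1.
Key eq: (k**2 + 10*k + 25)·f(k+1) = (k**2 + 10*k + 25)·f(k) + (1).
d = 0 from the (2,2,0) case.
Write f(k) = c0. Then LHS − RHS = -1, requiring -1 = 0: contradictory. No certificate.

No; the coefficient equations for f are inconsistent.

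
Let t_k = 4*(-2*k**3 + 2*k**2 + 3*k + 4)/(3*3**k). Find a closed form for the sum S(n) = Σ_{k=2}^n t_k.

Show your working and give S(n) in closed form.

S(n) = 2*3**(-n - 2)*(-20*3**n + 6*n**3 + 21*n**2 + 27*n + 6)

Compute t_(k+1)/t_k: get (2*k**3 + 4*k**2 - k - 7)/(3*(2*k**3 - 2*k**2 - 3*k - 4)).
Take A(k)=1/3, B(k)=1, C(k)=k**3 - k**2 - 3*k/2 - 2.
f must satisfy (1/3)·f(k+1) − (1)·f(k) = k**3 - k**2 - 3*k/2 - 2.
d = 3 from the (0,0,3) case.
Solving with deg f ≤ 3: f(k) = -3*(2*k**3 + k**2 + k - 2)/4.
Certificate R = B(k−1)f/C = -3*(2*k**3 + k**2 + k - 2)/(2*(2*k**3 - 2*k**2 - 3*k - 4)) gives s_k = 2*(2*k**3 + k**2 + k - 2)/3**k.
Check: Δs_k = 4*(-2*k**3 + 2*k**2 + 3*k + 4)/(3*3**k). ✓
Evaluate: s_(n+1) = 2*3**(-n - 1)*(2*n**3 + 7*n**2 + 9*n + 2); subtract s_(2) = 40/9 ⇒ S(n) = 2*3**(-n - 2)*(-20*3**n + 6*n**3 + 21*n**2 + 27*n + 6).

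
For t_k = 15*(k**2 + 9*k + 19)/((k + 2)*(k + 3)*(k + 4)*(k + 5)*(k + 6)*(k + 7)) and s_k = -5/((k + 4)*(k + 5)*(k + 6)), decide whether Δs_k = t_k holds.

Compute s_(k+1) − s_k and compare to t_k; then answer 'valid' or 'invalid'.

s_(k+1) = -5/((k + 5)*(k + 6)*(k + 7))
s_(k+1) − s_k = 15/((k + 4)*(k + 5)*(k + 6)*(k + 7))
(s_(k+1) − s_k) − t_k = 15*(-4*k - 13)/(k**6 + 27*k**5 + 295*k**4 + 1665*k**3 + 5104*k**2 + 8028*k + 5040)

Invalid: residual 15*(-4*k - 13)/(k**6 + 27*k**5 + 295*k**4 + 1665*k**3 + 5104*k**2 + 8028*k + 5040) ≠ 0.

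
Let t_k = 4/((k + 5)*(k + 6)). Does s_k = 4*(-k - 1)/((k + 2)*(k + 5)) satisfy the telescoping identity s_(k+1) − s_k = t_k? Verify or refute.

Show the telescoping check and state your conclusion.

Invalid: residual 8*(-k - 4)/(k**4 + 16*k**3 + 91*k**2 + 216*k + 180) ≠ 0.

s_(k+1) = 4*(-k - 2)/((k + 3)*(k + 6))
s_(k+1) − s_k = 4*(k**2 + 3*k - 2)/(k**4 + 16*k**3 + 91*k**2 + 216*k + 180)
(s_(k+1) − s_k) − t_k = 8*(-k - 4)/(k**4 + 16*k**3 + 91*k**2 + 216*k + 180)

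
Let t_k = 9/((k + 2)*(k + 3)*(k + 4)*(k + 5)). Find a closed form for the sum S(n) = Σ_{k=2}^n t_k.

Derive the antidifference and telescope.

Compute t_(k+1)/t_k: get (k + 2)/(k + 6).
A = k + 2, B = k + 6, C = 1.
Solve (k + 2)·f(k+1) − (k + 5)·f(k) = 1.
From deg A=1, deg B=1, deg C=0: d=3.
Solve for f: f(k) = k*(k**2 + 9*k + 26)/72 (degree 3 ≤ 3).
Then R = B(k−1)f/C = k*(k + 5)*(k**2 + 9*k + 26)/72, so s_k = R(k)·t_k = k*(k**2 + 9*k + 26)/(8*(k + 2)*(k + 3)*(k + 4)).
Δs = 9/(k**4 + 14*k**3 + 71*k**2 + 154*k + 120), as required.
Telescope: S(n) = s_(n+1) − s_(2) = (n**3 + 12*n**2 + 47*n + 36)/(8*(n**3 + 12*n**2 + 47*n + 60)) − (1/10) = (n**3 + 12*n**2 + 47*n - 60)/(40*(n**3 + 12*n**2 + 47*n + 60)).

S(n) = (n**3 + 12*n**2 + 47*n - 60)/(40*(n**3 + 12*n**2 + 47*n + 60))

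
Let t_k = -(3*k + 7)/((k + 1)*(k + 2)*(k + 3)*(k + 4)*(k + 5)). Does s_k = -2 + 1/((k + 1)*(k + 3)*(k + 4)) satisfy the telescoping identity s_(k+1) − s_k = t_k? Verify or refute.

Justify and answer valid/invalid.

s_(k+1) = -2 + 1/((k + 2)*(k + 4)*(k + 5))
s_(k+1) − s_k = ((k + 1)*(k + 3) - (k + 2)*(k + 5))/((k + 1)*(k + 2)*(k + 3)*(k + 4)*(k + 5))
(s_(k+1) − s_k) − t_k = 0

valid; difference matches t_k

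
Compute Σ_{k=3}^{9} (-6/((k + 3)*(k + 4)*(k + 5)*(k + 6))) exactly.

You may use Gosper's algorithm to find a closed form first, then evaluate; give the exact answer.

Σ = -19/3640

r(k) = (k + 3)/(k + 7) after simplifying.
Gosper form: A/B · C(k+1)/C(k) with A=k + 3, B=k + 7, C=1.
f must satisfy (k + 3)·f(k+1) − (k + 6)·f(k) = 1.
Degrees (1,1,0) ⇒ d ≤ 3.
A polynomial solution: f(k) = k*(k**2 + 12*k + 47)/180.
R(k) = B(k−1)·f(k)/C(k) = k*(k + 6)*(k**2 + 12*k + 47)/180; s_k = R·t_k = k*(-k**2 - 12*k - 47)/(30*(k + 3)*(k + 4)*(k + 5)).
s_(k+1) − s_k = -6/(k**4 + 18*k**3 + 119*k**2 + 342*k + 360) = t_k.
Sum = s_(10) − s_(3); s_(10) = -89/2730, s_(3) = -23/840 ⇒ -19/3640.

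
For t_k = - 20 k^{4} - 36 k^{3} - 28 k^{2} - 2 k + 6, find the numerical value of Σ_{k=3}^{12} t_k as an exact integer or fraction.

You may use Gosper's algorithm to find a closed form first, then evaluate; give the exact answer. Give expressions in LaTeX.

Σ = -1450710

Compute t_(k+1)/t_k: get (10*k**4 + 58*k**3 + 128*k**2 + 123*k + 40)/(10*k**4 + 18*k**3 + 14*k**2 + k - 3).
A = 1, B = 1, C = k**4 + 9*k**3/5 + 7*k**2/5 + k/10 - 3/10.
Need (1)·f(k+1) − (1)·f(k) = k**4 + 9*k**3/5 + 7*k**2/5 + k/10 - 3/10.
From deg A=0, deg B=0, deg C=4: d=5.
Coefficient equations give f(k) = k*(4*k**4 - k**3 - 2*k**2 - 4*k - 3)/20.
Get s_k = R·t_k = k*(-4*k**4 + k**3 + 2*k**2 + 4*k + 3) with R(k) = B(k−1)f(k)/C(k) = k*(4*k**4 - k**3 - 2*k**2 - 4*k - 3)/(2*(10*k**4 + 18*k**3 + 14*k**2 + k - 3)).
s_(k+1) − s_k = -20*k**4 - 36*k**3 - 28*k**2 - 2*k + 6 = t_k.
Sum = s_(13) − s_(3); s_(13) = -1451502, s_(3) = -792 ⇒ -1450710.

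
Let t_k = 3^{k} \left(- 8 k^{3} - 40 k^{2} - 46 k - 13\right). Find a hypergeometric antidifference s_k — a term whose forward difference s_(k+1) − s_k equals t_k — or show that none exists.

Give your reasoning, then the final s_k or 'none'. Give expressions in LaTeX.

s_k = 3^{k} \left(- 4 k^{3} - 2 k^{2} + k + 1\right)

t_(k+1)/t_k = 3*(8*k**3 + 64*k**2 + 150*k + 107)/(8*k**3 + 40*k**2 + 46*k + 13).
Take A(k)=3, B(k)=1, C(k)=k**3 + 5*k**2 + 23*k/4 + 13/8.
f must satisfy (3)·f(k+1) − (1)·f(k) = k**3 + 5*k**2 + 23*k/4 + 13/8.
From deg A=0, deg B=0, deg C=3: d=3.
Solve for f: f(k) = (4*k**3 + 2*k**2 - k - 1)/8 (degree 3 ≤ 3).
Get s_k = R·t_k = 3**k*(-4*k**3 - 2*k**2 + k + 1) with R(k) = B(k−1)f(k)/C(k) = (4*k**3 + 2*k**2 - k - 1)/(8*k**3 + 40*k**2 + 46*k + 13).
s_(k+1) − s_k = 3**k*(-8*k**3 - 40*k**2 - 46*k - 13) = t_k.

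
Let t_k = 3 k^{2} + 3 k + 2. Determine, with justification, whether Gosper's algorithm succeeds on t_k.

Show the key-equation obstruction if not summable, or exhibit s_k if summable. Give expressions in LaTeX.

t_(k+1)/t_k = (3*k**2 + 9*k + 8)/(3*k**2 + 3*k + 2).
Gosper form: A/B · C(k+1)/C(k) with A=1, B=1, C=k**2 + k + 2/3.
Set up (1)·f(k+1) − (1)·f(k) − (k**2 + k + 2/3) = 0.
d = 3 from the (0,0,2) case.
Coefficient equations give f(k) = k*(k**2 + 1)/3.
R(k) = B(k−1)·f(k)/C(k) = k*(k**2 + 1)/(3*k**2 + 3*k + 2); s_k = R·t_k = k**3 + k.
Verify: -k**3 + (k + 1)**3 + 1 matches t_k.

Yes. s_k = k^{3} + k.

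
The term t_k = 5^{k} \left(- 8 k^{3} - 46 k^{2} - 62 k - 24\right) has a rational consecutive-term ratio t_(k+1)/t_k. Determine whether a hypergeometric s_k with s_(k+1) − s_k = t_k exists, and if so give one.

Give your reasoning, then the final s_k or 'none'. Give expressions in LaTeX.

s_k = 5^{k} \left(- 2 k^{3} - 4 k^{2} + 2 k - 1\right)

Compute t_(k+1)/t_k: get 5*(4*k**3 + 35*k**2 + 89*k + 70)/(4*k**3 + 23*k**2 + 31*k + 12).
Take A(k)=5, B(k)=1, C(k)=k**3 + 23*k**2/4 + 31*k/4 + 3.
f must satisfy (5)·f(k+1) − (1)·f(k) = k**3 + 23*k**2/4 + 31*k/4 + 3.
d = 3 from the (0,0,3) case.
Solve for f: f(k) = (2*k**3 + 4*k**2 - 2*k + 1)/8 (degree 3 ≤ 3).
So s_k = (B(k−1)f/C)·t_k = ((2*k**3 + 4*k**2 - 2*k + 1)/(2*(k + 1)*(k + 4)*(4*k + 3)))·t_k = 5**k*(-2*k**3 - 4*k**2 + 2*k - 1).
s_(k+1) − s_k = 5**k*(-8*k**3 - 46*k**2 - 62*k - 24) = t_k.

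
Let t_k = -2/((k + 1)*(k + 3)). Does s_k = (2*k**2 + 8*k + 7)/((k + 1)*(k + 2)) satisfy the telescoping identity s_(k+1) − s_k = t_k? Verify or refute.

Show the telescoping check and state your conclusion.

s_(k+1) = (8*k + 2*(k + 1)**2 + 15)/((k + 2)*(k + 3))
s_(k+1) − s_k = -2/(k**2 + 4*k + 3)
(s_(k+1) − s_k) − t_k = 0

valid; difference matches t_k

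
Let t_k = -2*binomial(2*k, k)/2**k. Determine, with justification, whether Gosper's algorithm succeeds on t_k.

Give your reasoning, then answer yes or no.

r(k) = (2*k + 1)/(k + 1) after simplifying.
Factor: A=2*k + 1; B=k + 1; C=1.
Solve (2*k + 1)·f(k+1) − (k)·f(k) = 1.
From deg A=1, deg B=1, deg C=0: d=-1.
deg f ≤ -1 is impossible — no certificate.

No. Not Gosper-summable.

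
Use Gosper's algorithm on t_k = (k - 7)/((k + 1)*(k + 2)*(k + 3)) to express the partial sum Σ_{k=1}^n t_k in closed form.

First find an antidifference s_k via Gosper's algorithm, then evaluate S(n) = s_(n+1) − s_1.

The ratio is (k - 6)*(k + 1)/((k - 7)*(k + 4)).
Gosper form: A/B · C(k+1)/C(k) with A=k + 1, B=k + 4, C=k - 7.
Need (k + 1)·f(k+1) − (k + 3)·f(k) = k - 7.
Bound: deg f ≤ 2.
Solve for f: f(k) = -k*(3*k + 11)/2 (degree 2 ≤ 2).
R(k) = B(k−1)·f(k)/C(k) = -k*(k + 3)*(3*k + 11)/(2*(k - 7)); s_k = R·t_k = k*(-3*k - 11)/(2*(k + 1)*(k + 2)).
Δs = (k - 7)/(k**3 + 6*k**2 + 11*k + 6), as required.
Σ_(k=1)^n t_k = s_(n+1) − s_(1) = ((-3*n**2 - 17*n - 14)/(2*(n**2 + 5*n + 6))) − (-7/6), i.e. n*(-n - 8)/(3*(n**2 + 5*n + 6)).

S(n) = n*(-n - 8)/(3*(n**2 + 5*n + 6))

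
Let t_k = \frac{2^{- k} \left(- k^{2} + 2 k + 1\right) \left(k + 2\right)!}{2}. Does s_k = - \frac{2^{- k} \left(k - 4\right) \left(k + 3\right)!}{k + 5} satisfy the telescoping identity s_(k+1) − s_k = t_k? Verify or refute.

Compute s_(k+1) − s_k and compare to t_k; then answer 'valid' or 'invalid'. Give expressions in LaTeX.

s_(k+1) = -(k - 3)*factorial(k + 4)/(2*2**k*(k + 6))
s_(k+1) − s_k = -(k**3 + 4*k**2 - 11*k - 12)*factorial(k + 3)/(2*2**k*(k + 5)*(k + 6))
(s_(k+1) − s_k) − t_k = (k**3 + 3*k**2 - 13*k + 3)*factorial(k + 2)/(2**k*(k + 5)*(k + 6))

Invalid: residual \frac{2^{- k} \left(k^{3} + 3 k^{2} - 13 k + 3\right) \left(k + 2\right)!}{\left(k + 5\right) \left(k + 6\right)} ≠ 0.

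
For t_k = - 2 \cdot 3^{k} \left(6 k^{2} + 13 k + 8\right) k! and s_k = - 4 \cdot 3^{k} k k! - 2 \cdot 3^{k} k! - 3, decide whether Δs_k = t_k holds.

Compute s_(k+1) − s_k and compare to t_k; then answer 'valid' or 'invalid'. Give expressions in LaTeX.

s_(k+1) = -12*3**k*k**2*factorial(k) - 30*3**k*k*factorial(k) - 18*3**k*factorial(k) - 3
s_(k+1) − s_k = -2*3**k*(6*k**2 + 13*k + 8)*factorial(k)
(s_(k+1) − s_k) − t_k = 0

valid; difference matches t_k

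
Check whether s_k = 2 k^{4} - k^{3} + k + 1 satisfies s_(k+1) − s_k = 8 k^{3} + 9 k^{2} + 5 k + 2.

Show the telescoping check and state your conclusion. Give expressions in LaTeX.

valid (s_(k+1) − s_k reduces to t_k)

s_(k+1) = k + 2*(k + 1)**4 - (k + 1)**3 + 2
s_(k+1) − s_k = 8*k**3 + 9*k**2 + 5*k + 2
(s_(k+1) − s_k) − t_k = 0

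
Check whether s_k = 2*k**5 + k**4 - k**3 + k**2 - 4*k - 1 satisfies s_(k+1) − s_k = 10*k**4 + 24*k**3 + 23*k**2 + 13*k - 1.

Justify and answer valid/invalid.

Valid: the claim telescopes to t_k.

s_(k+1) = 2*k**5 + 11*k**4 + 23*k**3 + 24*k**2 + 9*k - 2
s_(k+1) − s_k = 10*k**4 + 24*k**3 + 23*k**2 + 13*k - 1
(s_(k+1) − s_k) − t_k = 0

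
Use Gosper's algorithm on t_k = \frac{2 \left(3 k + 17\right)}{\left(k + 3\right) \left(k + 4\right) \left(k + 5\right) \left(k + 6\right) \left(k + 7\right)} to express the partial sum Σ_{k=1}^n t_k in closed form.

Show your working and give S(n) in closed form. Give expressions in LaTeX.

S(n) = \frac{n \left(n^{2} + 16 n + 83\right)}{70 \left(n^{3} + 16 n^{2} + 83 n + 140\right)}

Step 1: r(k) = (k + 3)*(3*k + 20)/((k + 8)*(3*k + 17)).
Gosper form: A/B · C(k+1)/C(k) with A=k + 3, B=k + 8, C=k + 17/3.
Key eq: (k + 3)·f(k+1) = (k + 7)·f(k) + (k + 17/3).
Degrees (1,1,1) ⇒ d ≤ 4.
Solving with deg f ≤ 4: f(k) = k*(k + 5)*(k**2 + 13*k + 54)/216.
Get s_k = R·t_k = k*(k**2 + 13*k + 54)/(36*(k**3 + 13*k**2 + 54*k + 72)) with R(k) = B(k−1)f(k)/C(k) = k*(k + 5)*(k + 7)*(k**2 + 13*k + 54)/(72*(3*k + 17)).
Δs = 2*(3*k + 17)/(k**5 + 25*k**4 + 245*k**3 + 1175*k**2 + 2754*k + 2520), as required.
Telescope: S(n) = s_(n+1) − s_(1) = (n**3 + 16*n**2 + 83*n + 68)/(36*(n**3 + 16*n**2 + 83*n + 140)) − (17/1260) = n*(n**2 + 16*n + 83)/(70*(n**3 + 16*n**2 + 83*n + 140)).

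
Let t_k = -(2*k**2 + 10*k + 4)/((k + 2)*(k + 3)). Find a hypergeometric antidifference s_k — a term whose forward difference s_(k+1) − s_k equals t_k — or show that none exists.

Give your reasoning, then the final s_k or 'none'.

s_k = -2*k**2/(k + 2)

Step 1: r(k) = (k + 2)*(5*k + (k + 1)**2 + 7)/((k + 4)*(k**2 + 5*k + 2)).
Take A(k)=k + 2, B(k)=k + 4, C(k)=k**2 + 5*k + 2.
Need (k + 2)·f(k+1) − (k + 3)·f(k) = k**2 + 5*k + 2.
d = 2 from the (1,1,2) case.
A polynomial solution: f(k) = k**2.
Certificate R = B(k−1)f/C = k**2*(k + 3)/(k**2 + 5*k + 2) gives s_k = -2*k**2/(k + 2).
Δs = 2*(-k**2 - 5*k - 2)/(k**2 + 5*k + 6), as required.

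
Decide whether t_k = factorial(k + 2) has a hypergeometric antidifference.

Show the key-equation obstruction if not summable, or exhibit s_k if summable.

The ratio is k + 3.
So A=k + 3 and B=1, with C=1.
f must satisfy (k + 3)·f(k+1) − (1)·f(k) = 1.
d = -1 from the (1,0,0) case.
Bound -1 < 0, so the key equation has no polynomial solution.

No — key equation has no polynomial f.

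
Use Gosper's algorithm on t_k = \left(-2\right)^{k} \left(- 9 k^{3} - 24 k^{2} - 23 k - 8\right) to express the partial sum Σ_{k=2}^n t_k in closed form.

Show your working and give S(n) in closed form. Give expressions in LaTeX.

Step 1: r(k) = 2*(-9*k**3 - 51*k**2 - 98*k - 64)/(9*k**3 + 24*k**2 + 23*k + 8).
Gosper form: A/B · C(k+1)/C(k) with A=-2, B=1, C=k**3 + 8*k**2/3 + 23*k/9 + 8/9.
Set up (-2)·f(k+1) − (1)·f(k) − (k**3 + 8*k**2/3 + 23*k/9 + 8/9) = 0.
From deg A=0, deg B=0, deg C=3: d=3.
Match coefficients ⇒ f(k) = -k*(k + 1)*(3*k - 1)/9.
Get s_k = R·t_k = (-2)**k*k*(3*k**2 + 2*k - 1) with R(k) = B(k−1)f(k)/C(k) = -k*(3*k - 1)/(9*k**2 + 15*k + 8).
Check: Δs_k = (-2)**k*(-9*k**3 - 24*k**2 - 23*k - 8). ✓
Evaluate: s_(n+1) = (-2)**(n + 1)*(3*n**3 + 11*n**2 + 12*n + 4); subtract s_(2) = 120 ⇒ S(n) = -6*(-2)**n*n**3 - 22*(-2)**n*n**2 - 24*(-2)**n*n - 8*(-2)**n - 120.

S(n) = - 6 \left(-2\right)^{n} n^{3} - 22 \left(-2\right)^{n} n^{2} - 24 \left(-2\right)^{n} n - 8 \left(-2\right)^{n} - 120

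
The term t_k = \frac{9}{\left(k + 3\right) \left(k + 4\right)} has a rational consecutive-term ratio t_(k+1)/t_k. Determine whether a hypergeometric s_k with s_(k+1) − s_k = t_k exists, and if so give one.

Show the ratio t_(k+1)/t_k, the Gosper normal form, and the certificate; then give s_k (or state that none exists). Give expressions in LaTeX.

Step 1: r(k) = (k + 3)/(k + 5).
Factor: A=k + 3; B=k + 5; C=1.
f must satisfy (k + 3)·f(k+1) − (k + 4)·f(k) = 1.
From deg A=1, deg B=1, deg C=0: d=1.
Solve for f: f(k) = k/3 (degree 1 ≤ 1).
Certificate R = B(k−1)f/C = k*(k + 4)/3 gives s_k = 3*k/(k + 3).
Δs = 9/(k**2 + 7*k + 12), as required.

s_k = \frac{3 k}{k + 3}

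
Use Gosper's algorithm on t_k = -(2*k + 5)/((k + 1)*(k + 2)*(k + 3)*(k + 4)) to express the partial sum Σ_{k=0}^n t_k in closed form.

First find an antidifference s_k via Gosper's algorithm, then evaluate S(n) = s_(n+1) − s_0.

Step 1: r(k) = (k + 1)*(2*k + 7)/((k + 5)*(2*k + 5)).
Factor: A=k + 1; B=k + 5; C=k + 5/2.
Set up (k + 1)·f(k+1) − (k + 4)·f(k) − (k + 5/2) = 0.
Bound: deg f ≤ 3.
Solve for f: f(k) = k*(k + 2)*(k + 4)/6 (degree 3 ≤ 3).
Then R = B(k−1)f/C = k*(k + 2)*(k + 4)**2/(3*(2*k + 5)), so s_k = R(k)·t_k = k*(-k - 4)/(3*(k**2 + 4*k + 3)).
Verify: (-2*k - 5)/(k**4 + 10*k**3 + 35*k**2 + 50*k + 24) matches t_k.
Evaluate: s_(n+1) = (-n**2 - 6*n - 5)/(3*(n**2 + 6*n + 8)); subtract s_(0) = 0 ⇒ S(n) = (-n**2 - 6*n - 5)/(3*(n**2 + 6*n + 8)).

S(n) = (-n**2 - 6*n - 5)/(3*(n**2 + 6*n + 8))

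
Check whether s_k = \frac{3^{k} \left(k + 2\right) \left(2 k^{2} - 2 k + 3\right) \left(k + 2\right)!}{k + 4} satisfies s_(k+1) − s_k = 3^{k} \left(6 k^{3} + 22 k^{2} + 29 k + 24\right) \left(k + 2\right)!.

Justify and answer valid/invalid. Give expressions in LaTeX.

s_(k+1) = 3**(k + 1)*(k + 3)*(2*k**2 + 2*k + 3)*factorial(k + 3)/(k + 5)
s_(k+1) − s_k = 3**k*(6*k**5 + 64*k**4 + 255*k**3 + 495*k**2 + 512*k + 294)*factorial(k + 2)/((k + 4)*(k + 5))
(s_(k+1) − s_k) − t_k = -2*3**k*(6*k**4 + 46*k**3 + 115*k**2 + 142*k + 93)*factorial(k + 2)/((k + 4)*(k + 5))

Invalid: residual - \frac{2 \cdot 3^{k} \left(6 k^{4} + 46 k^{3} + 115 k^{2} + 142 k + 93\right) \left(k + 2\right)!}{\left(k + 4\right) \left(k + 5\right)} ≠ 0.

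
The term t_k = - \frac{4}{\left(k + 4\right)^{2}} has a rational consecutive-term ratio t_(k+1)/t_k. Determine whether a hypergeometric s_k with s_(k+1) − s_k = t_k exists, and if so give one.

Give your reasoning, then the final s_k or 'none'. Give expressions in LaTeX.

Compute t_(k+1)/t_k: get (k + 4)**2/(k + 5)**2.
Factor: A=k**2 + 8*k + 16; B=k**2 + 10*k + 25; C=1.
Solve (k**2 + 8*k + 16)·f(k+1) − (k**2 + 8*k + 16)·f(k) = 1.
Degrees (2,2,0) ⇒ d ≤ 0.
f = c0 ⇒ A·f(k+1) − B(k−1)·f(k) − C = -1. The system {-1 = 0} is inconsistent; no antidifference.

no hypergeometric antidifference exists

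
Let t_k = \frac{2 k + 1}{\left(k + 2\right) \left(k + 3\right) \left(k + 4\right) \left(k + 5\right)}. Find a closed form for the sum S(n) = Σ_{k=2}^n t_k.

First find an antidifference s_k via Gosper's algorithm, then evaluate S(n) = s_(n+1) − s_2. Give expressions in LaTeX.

The ratio is (k + 2)*(2*k + 3)/((k + 6)*(2*k + 1)).
Normal form (A,B,C) = (k + 2, k + 6, k + 1/2).
Need (k + 2)·f(k+1) − (k + 5)·f(k) = k + 1/2.
Bound: deg f ≤ 3.
Solving with deg f ≤ 3: f(k) = k*(k**2 + 9*k + 2)/48.
Certificate R = B(k−1)f/C = k*(k + 5)*(k**2 + 9*k + 2)/(24*(2*k + 1)) gives s_k = k*(k**2 + 9*k + 2)/(24*(k + 2)*(k + 3)*(k + 4)).
Check: Δs_k = (2*k + 1)/(k**4 + 14*k**3 + 71*k**2 + 154*k + 120). ✓
Telescope: S(n) = s_(n+1) − s_(2) = (n**3 + 12*n**2 + 23*n + 12)/(24*(n**3 + 12*n**2 + 47*n + 60)) − (1/60) = (n**3 + 12*n**2 + 7*n - 20)/(40*(n**3 + 12*n**2 + 47*n + 60)).

S(n) = \frac{n^{3} + 12 n^{2} + 7 n - 20}{40 \left(n^{3} + 12 n^{2} + 47 n + 60\right)}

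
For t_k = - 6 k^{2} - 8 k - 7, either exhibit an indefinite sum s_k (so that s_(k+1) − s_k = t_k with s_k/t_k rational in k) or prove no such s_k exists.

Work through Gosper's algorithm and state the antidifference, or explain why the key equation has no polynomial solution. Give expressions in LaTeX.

t_(k+1)/t_k = (6*k**2 + 20*k + 21)/(6*k**2 + 8*k + 7).
A = 1, B = 1, C = k**2 + 4*k/3 + 7/6.
Set up (1)·f(k+1) − (1)·f(k) − (k**2 + 4*k/3 + 7/6) = 0.
Bound: deg f ≤ 3.
A polynomial solution: f(k) = k*(2*k**2 + k + 4)/6.
So s_k = (B(k−1)f/C)·t_k = (k*(2*k**2 + k + 4)/(6*k**2 + 8*k + 7))·t_k = k*(-2*k**2 - k - 4).
Check: Δs_k = -6*k**2 - 8*k - 7. ✓

s_k = k \left(- 2 k^{2} - k - 4\right)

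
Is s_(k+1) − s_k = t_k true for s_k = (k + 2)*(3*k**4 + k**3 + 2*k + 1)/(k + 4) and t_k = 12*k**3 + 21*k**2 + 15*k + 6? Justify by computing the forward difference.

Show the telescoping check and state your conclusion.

Invalid: residual 2*(-9*k**4 - 68*k**3 - 99*k**2 - 64*k - 23)/(k**2 + 9*k + 20) ≠ 0.

s_(k+1) = (k + 3)*(2*k + 3*(k + 1)**4 + (k + 1)**3 + 3)/(k + 5)
s_(k+1) − s_k = (12*k**5 + 111*k**4 + 308*k**3 + 363*k**2 + 226*k + 74)/(k**2 + 9*k + 20)
(s_(k+1) − s_k) − t_k = 2*(-9*k**4 - 68*k**3 - 99*k**2 - 64*k - 23)/(k**2 + 9*k + 20)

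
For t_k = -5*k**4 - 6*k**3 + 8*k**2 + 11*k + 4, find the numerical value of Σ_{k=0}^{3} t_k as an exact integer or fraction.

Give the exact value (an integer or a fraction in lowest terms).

r(k) = (5*k**4 + 26*k**3 + 40*k**2 + 11*k - 12)/(5*k**4 + 6*k**3 - 8*k**2 - 11*k - 4) after simplifying.
Gosper form: A/B · C(k+1)/C(k) with A=1, B=1, C=k**4 + 6*k**3/5 - 8*k**2/5 - 11*k/5 - 4/5.
Key eq: (1)·f(k+1) = (1)·f(k) + (k**4 + 6*k**3/5 - 8*k**2/5 - 11*k/5 - 4/5).
From deg A=0, deg B=0, deg C=4: d=5.
Match coefficients ⇒ f(k) = k**3*(k**2 - k - 4)/5.
R(k) = B(k−1)·f(k)/C(k) = k**3*(k**2 - k - 4)/(5*k**4 + 6*k**3 - 8*k**2 - 11*k - 4); s_k = R·t_k = k**3*(-k**2 + k + 4).
Verify: -5*k**4 - 6*k**3 + 8*k**2 + 11*k + 4 matches t_k.
Evaluate s at k=4 and k=0: -512 and 0; difference -512.

Σ = -512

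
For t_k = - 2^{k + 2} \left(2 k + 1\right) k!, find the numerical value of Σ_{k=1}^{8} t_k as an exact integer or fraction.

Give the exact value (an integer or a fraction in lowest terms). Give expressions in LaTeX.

Σ = -743178232

r(k) = 2*(k + 1)*(2*k + 3)/(2*k + 1) after simplifying.
Factor: A=2*k + 2; B=1; C=k + 1/2.
Key eq: (2*k + 2)·f(k+1) = (1)·f(k) + (k + 1/2).
Bound: deg f ≤ 0.
Solve for f: f(k) = 1/2 (degree 0 ≤ 0).
Then R = B(k−1)f/C = 1/(2*k + 1), so s_k = R(k)·t_k = -2**(k + 2)*factorial(k).
s_(k+1) − s_k = -2**(k + 2)*(2*k + 1)*factorial(k) = t_k.
Σ_(k=1)^(8) t_k = s_(9) − s_(1) = -743178240 − (-8) = -743178232.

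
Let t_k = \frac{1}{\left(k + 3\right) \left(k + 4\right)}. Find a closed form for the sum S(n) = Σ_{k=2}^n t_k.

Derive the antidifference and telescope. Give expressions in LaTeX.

The ratio is (k + 3)/(k + 5).
So A=k + 3 and B=k + 5, with C=1.
Set up (k + 3)·f(k+1) − (k + 4)·f(k) − (1) = 0.
d = 1 from the (1,1,0) case.
Solve for f: f(k) = k/3 (degree 1 ≤ 1).
So s_k = (B(k−1)f/C)·t_k = (k*(k + 4)/3)·t_k = k/(3*(k + 3)).
Check: Δs_k = 1/(k**2 + 7*k + 12). ✓
s_(n+1) = (n + 1)/(3*(n + 4)) and s_(2) = 2/15, so S(n) = (n - 1)/(5*(n + 4)).

S(n) = \frac{n - 1}{5 \left(n + 4\right)}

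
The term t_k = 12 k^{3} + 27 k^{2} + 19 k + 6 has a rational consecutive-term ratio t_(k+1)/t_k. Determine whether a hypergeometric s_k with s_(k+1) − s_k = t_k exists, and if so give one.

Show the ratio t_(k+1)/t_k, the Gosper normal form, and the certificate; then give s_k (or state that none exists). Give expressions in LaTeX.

Step 1: r(k) = (12*k**3 + 63*k**2 + 109*k + 64)/(12*k**3 + 27*k**2 + 19*k + 6).
Normal form (A,B,C) = (1, 1, k**3 + 9*k**2/4 + 19*k/12 + 1/2).
f must satisfy (1)·f(k+1) − (1)·f(k) = k**3 + 9*k**2/4 + 19*k/12 + 1/2.
Degrees (0,0,3) ⇒ d ≤ 4.
Solve for f: f(k) = k*(3*k**3 + 3*k**2 - k + 1)/12 (degree 4 ≤ 4).
R(k) = B(k−1)·f(k)/C(k) = k*(3*k**3 + 3*k**2 - k + 1)/(12*k**3 + 27*k**2 + 19*k + 6); s_k = R·t_k = k*(3*k**3 + 3*k**2 - k + 1).
s_(k+1) − s_k = 12*k**3 + 27*k**2 + 19*k + 6 = t_k.

s_k = k \left(3 k^{3} + 3 k^{2} - k + 1\right)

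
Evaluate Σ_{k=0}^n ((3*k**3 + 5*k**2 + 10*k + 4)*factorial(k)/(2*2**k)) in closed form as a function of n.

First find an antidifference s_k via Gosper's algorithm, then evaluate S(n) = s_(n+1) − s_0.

Compute t_(k+1)/t_k: get (3*k**4 + 17*k**3 + 43*k**2 + 51*k + 22)/(2*(3*k**3 + 5*k**2 + 10*k + 4)).
A = k/2 + 1/2, B = 1, C = k**3 + 5*k**2/3 + 10*k/3 + 4/3.
f must satisfy (k/2 + 1/2)·f(k+1) − (1)·f(k) = k**3 + 5*k**2/3 + 10*k/3 + 4/3.
d = 2 from the (1,0,3) case.
Solving with deg f ≤ 2: f(k) = 2*(3*k**2 + 2*k + 1)/3.
So s_k = (B(k−1)f/C)·t_k = (2*(3*k**2 + 2*k + 1)/(3*k**3 + 5*k**2 + 10*k + 4))·t_k = (3*k**2 + 2*k + 1)*factorial(k)/2**k.
s_(k+1) − s_k = (3*k**3 + 5*k**2 + 10*k + 4)*factorial(k)/(2*2**k) = t_k.
Σ_(k=0)^n t_k = s_(n+1) − s_(0) = (2**(-n - 1)*(3*n**2 + 8*n + 6)*factorial(n + 1)) − (1), i.e. 2**(-n - 1)*(-2**(n + 1) + 3*n**3*factorial(n) + 11*n**2*factorial(n) + 14*n*factorial(n) + 6*factorial(n)).

S(n) = 2**(-n - 1)*(-2**(n + 1) + 3*n**3*factorial(n) + 11*n**2*factorial(n) + 14*n*factorial(n) + 6*factorial(n))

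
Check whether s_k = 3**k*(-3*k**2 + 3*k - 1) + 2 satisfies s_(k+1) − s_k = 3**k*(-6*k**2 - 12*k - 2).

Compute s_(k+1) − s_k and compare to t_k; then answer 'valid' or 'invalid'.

valid; difference matches t_k

s_(k+1) = 3**(k + 1)*(3*k - 3*(k + 1)**2 + 2) + 2
s_(k+1) − s_k = 3**k*(-6*k**2 - 12*k - 2)
(s_(k+1) − s_k) − t_k = 0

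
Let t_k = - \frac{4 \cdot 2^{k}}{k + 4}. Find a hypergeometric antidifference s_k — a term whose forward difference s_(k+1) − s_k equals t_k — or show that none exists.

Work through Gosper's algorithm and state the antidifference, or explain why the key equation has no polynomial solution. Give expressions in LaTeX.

Compute t_(k+1)/t_k: get 2*(k + 4)/(k + 5).
A = 2*k + 8, B = k + 5, C = 1.
Need (2*k + 8)·f(k+1) − (k + 4)·f(k) = 1.
Bound: deg f ≤ -1.
Negative degree bound (-1): no f exists, t_k not Gosper-summable.

no hypergeometric antidifference exists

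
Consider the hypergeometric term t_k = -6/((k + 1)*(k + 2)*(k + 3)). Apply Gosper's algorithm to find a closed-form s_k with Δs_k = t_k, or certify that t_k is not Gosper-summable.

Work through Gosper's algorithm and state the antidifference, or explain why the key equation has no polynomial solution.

r(k) = (k + 1)/(k + 4) after simplifying.
So A=k + 1 and B=k + 4, with C=1.
Set up (k + 1)·f(k+1) − (k + 3)·f(k) − (1) = 0.
Degrees (1,1,0) ⇒ d ≤ 2.
Solving with deg f ≤ 2: f(k) = k*(k + 3)/4.
Certificate R = B(k−1)f/C = k*(k + 3)**2/4 gives s_k = 3*k*(-k - 3)/(2*(k + 1)*(k + 2)).
Check: Δs_k = -6/(k**3 + 6*k**2 + 11*k + 6). ✓

s_k = 3*k*(-k - 3)/(2*(k + 1)*(k + 2))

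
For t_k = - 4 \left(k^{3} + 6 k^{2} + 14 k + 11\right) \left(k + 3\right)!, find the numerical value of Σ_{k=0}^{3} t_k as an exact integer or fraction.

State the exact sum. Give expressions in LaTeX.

Σ = -423336

Ratio r(k) = (k**4 + 13*k**3 + 65*k**2 + 148*k + 128)/(k**3 + 6*k**2 + 14*k + 11).
Take A(k)=k + 4, B(k)=1, C(k)=k**3 + 6*k**2 + 14*k + 11.
Solve (k + 4)·f(k+1) − (1)·f(k) = k**3 + 6*k**2 + 14*k + 11.
d = 2 from the (1,0,3) case.
Solving with deg f ≤ 2: f(k) = k**2 + k + 1.
Then R = B(k−1)f/C = (k**2 + k + 1)/(k**3 + 6*k**2 + 14*k + 11), so s_k = R(k)·t_k = -4*(k**2 + k + 1)*factorial(k + 3).
Check: Δs_k = -4*(k**3 + 6*k**2 + 14*k + 11)*factorial(k + 3). ✓
Telescoping: Σ = s_(4) − s_(0) = -423360 − (-24) = -423336.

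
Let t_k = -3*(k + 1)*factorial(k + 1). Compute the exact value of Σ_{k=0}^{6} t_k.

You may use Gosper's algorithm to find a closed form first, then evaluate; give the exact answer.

Σ = -120957

Step 1: r(k) = (k + 2)**2/(k + 1).
A = k + 2, B = 1, C = k + 1.
Set up (k + 2)·f(k+1) − (1)·f(k) − (k + 1) = 0.
Bound: deg f ≤ 0.
Solve for f: f(k) = 1 (degree 0 ≤ 0).
Certificate R = B(k−1)f/C = 1/(k + 1) gives s_k = -3*factorial(k + 1).
Verify: -3*(k + 1)*factorial(k + 1) matches t_k.
Telescoping: Σ = s_(7) − s_(0) = -120960 − (-3) = -120957.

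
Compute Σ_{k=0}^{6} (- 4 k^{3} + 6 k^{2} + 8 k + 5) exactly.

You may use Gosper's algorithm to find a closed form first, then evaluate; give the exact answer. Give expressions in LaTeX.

Σ = -1015

Compute t_(k+1)/t_k: get (4*k**3 + 6*k**2 - 8*k - 15)/(4*k**3 - 6*k**2 - 8*k - 5).
A = 1, B = 1, C = k**3 - 3*k**2/2 - 2*k - 5/4.
Solve (1)·f(k+1) − (1)·f(k) = k**3 - 3*k**2/2 - 2*k - 5/4.
From deg A=0, deg B=0, deg C=3: d=4.
Match coefficients ⇒ f(k) = k*(k**3 - 4*k**2 - 2)/4.
R(k) = B(k−1)·f(k)/C(k) = k*(k**3 - 4*k**2 - 2)/((2*k - 5)*(2*k**2 + 2*k + 1)); s_k = R·t_k = k*(-k**3 + 4*k**2 + 2).
Δs = -4*k**3 + 6*k**2 + 8*k + 5, as required.
Telescoping: Σ = s_(7) − s_(0) = -1015 − (0) = -1015.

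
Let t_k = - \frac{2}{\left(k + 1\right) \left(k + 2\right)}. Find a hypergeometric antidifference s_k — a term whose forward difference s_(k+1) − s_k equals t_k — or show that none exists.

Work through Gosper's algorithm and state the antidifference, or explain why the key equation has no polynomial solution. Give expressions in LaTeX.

s_k = - \frac{2 k}{k + 1}

The ratio is (k + 1)/(k + 3).
Gosper form: A/B · C(k+1)/C(k) with A=k + 1, B=k + 3, C=1.
Solve (k + 1)·f(k+1) − (k + 2)·f(k) = 1.
deg f ≤ 1 (via 1,1,0).
Coefficient equations give f(k) = k.
Certificate R = B(k−1)f/C = k*(k + 2) gives s_k = -2*k/(k + 1).
s_(k+1) − s_k = -2/(k**2 + 3*k + 2) = t_k.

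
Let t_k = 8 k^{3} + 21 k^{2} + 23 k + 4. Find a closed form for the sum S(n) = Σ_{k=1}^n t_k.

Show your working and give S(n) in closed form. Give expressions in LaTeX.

Ratio r(k) = (8*k**3 + 45*k**2 + 89*k + 56)/(8*k**3 + 21*k**2 + 23*k + 4).
Factor: A=1; B=1; C=k**3 + 21*k**2/8 + 23*k/8 + 1/2.
Solve (1)·f(k+1) − (1)·f(k) = k**3 + 21*k**2/8 + 23*k/8 + 1/2.
d = 4 from the (0,0,3) case.
Solving with deg f ≤ 4: f(k) = k*(2*k**3 + 3*k**2 + 3*k - 4)/8.
R(k) = B(k−1)·f(k)/C(k) = k*(2*k**3 + 3*k**2 + 3*k - 4)/(8*k**3 + 21*k**2 + 23*k + 4); s_k = R·t_k = k*(2*k**3 + 3*k**2 + 3*k - 4).
Check: Δs_k = 8*k**3 + 21*k**2 + 23*k + 4. ✓
Σ_(k=1)^n t_k = s_(n+1) − s_(1) = (2*n**4 + 11*n**3 + 24*n**2 + 19*n + 4) − (4), i.e. n*(2*n**3 + 11*n**2 + 24*n + 19).

S(n) = n \left(2 n^{3} + 11 n^{2} + 24 n + 19\right)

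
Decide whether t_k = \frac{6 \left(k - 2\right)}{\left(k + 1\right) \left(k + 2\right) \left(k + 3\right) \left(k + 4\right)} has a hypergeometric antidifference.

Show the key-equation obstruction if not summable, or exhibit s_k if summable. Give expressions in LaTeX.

Step 1: r(k) = (k - 1)*(k + 1)/((k - 2)*(k + 5)).
Normal form (A,B,C) = (k + 1, k + 5, k - 2).
Set up (k + 1)·f(k+1) − (k + 4)·f(k) − (k - 2) = 0.
d = 3 from the (1,1,1) case.
Solving with deg f ≤ 3: f(k) = -k*(k**2 + 6*k + 17)/12.
R(k) = B(k−1)·f(k)/C(k) = -k*(k + 4)*(k**2 + 6*k + 17)/(12*(k - 2)); s_k = R·t_k = k*(-k**2 - 6*k - 17)/(2*(k + 1)*(k + 2)*(k + 3)).
Δs = 6*(k - 2)/(k**4 + 10*k**3 + 35*k**2 + 50*k + 24), as required.

Yes. s_k = \frac{k \left(- k^{2} - 6 k - 17\right)}{2 \left(k + 1\right) \left(k + 2\right) \left(k + 3\right)}.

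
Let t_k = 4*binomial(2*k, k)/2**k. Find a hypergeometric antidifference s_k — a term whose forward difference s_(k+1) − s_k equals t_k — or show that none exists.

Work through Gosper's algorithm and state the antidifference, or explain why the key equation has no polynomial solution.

Step 1: r(k) = (2*k + 1)/(k + 1).
Factor: A=2*k + 1; B=k + 1; C=1.
f must satisfy (2*k + 1)·f(k+1) − (k)·f(k) = 1.
deg f ≤ -1 (via 1,1,0).
d = -1 < 0 ⇒ no nonzero polynomial f; not summable.

not Gosper-summable; s_k does not exist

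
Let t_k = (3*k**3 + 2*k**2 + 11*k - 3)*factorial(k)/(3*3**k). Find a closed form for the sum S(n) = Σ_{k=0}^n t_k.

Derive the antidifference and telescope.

t_(k+1)/t_k = (3*k**4 + 14*k**3 + 35*k**2 + 37*k + 13)/(3*(3*k**3 + 2*k**2 + 11*k - 3)).
So A=k/3 + 1/3 and B=1, with C=k**3 + 2*k**2/3 + 11*k/3 - 1.
f must satisfy (k/3 + 1/3)·f(k+1) − (1)·f(k) = k**3 + 2*k**2/3 + 11*k/3 - 1.
deg f ≤ 2 (via 1,0,3).
Coefficient equations give f(k) = 3*k**2 + 2*k + 4.
R(k) = B(k−1)·f(k)/C(k) = 3*(3*k**2 + 2*k + 4)/(3*k**3 + 2*k**2 + 11*k - 3); s_k = R·t_k = (3*k**2 + 2*k + 4)*factorial(k)/3**k.
s_(k+1) − s_k = (3*k**3 + 2*k**2 + 11*k - 3)*factorial(k)/(3*3**k) = t_k.
s_(n+1) = 3**(-n - 1)*(3*n**2 + 8*n + 9)*factorial(n + 1) and s_(0) = 4, so S(n) = (-12*3**n + 3*n**3*factorial(n) + 11*n**2*factorial(n) + 17*n*factorial(n) + 9*factorial(n))/(3*3**n).

S(n) = (-12*3**n + 3*n**3*factorial(n) + 11*n**2*factorial(n) + 17*n*factorial(n) + 9*factorial(n))/(3*3**n)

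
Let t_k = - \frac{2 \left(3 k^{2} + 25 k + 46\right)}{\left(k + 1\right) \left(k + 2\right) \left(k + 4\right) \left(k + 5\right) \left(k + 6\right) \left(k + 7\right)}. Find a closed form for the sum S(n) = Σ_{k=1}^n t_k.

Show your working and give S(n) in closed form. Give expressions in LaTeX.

Step 1: r(k) = (k + 1)*(k + 4)*(25*k + 3*(k + 1)**2 + 71)/((k + 3)*(k + 8)*(3*k**2 + 25*k + 46)).
Gosper form: A/B · C(k+1)/C(k) with A=k + 1, B=k + 8, C=k**3 + 34*k**2/3 + 121*k/3 + 46.
Need (k + 1)·f(k+1) − (k + 7)·f(k) = k**3 + 34*k**2/3 + 121*k/3 + 46.
d = 6 from the (1,1,3) case.
Match coefficients ⇒ f(k) = k*(k + 2)*(k + 3)*(k + 5)*(k**2 + 11*k + 34)/72.
Certificate R = B(k−1)f/C = k*(k + 2)*(k + 5)*(k + 7)*(k**2 + 11*k + 34)/(24*(3*k**2 + 25*k + 46)) gives s_k = k*(-k**2 - 11*k - 34)/(12*(k**3 + 11*k**2 + 34*k + 24)).
Verify: 2*(-3*k**2 - 25*k - 46)/(k**6 + 25*k**5 + 247*k**4 + 1219*k**3 + 3112*k**2 + 3796*k + 1680) matches t_k.
s_(n+1) = (-n**3 - 14*n**2 - 59*n - 46)/(12*(n**3 + 14*n**2 + 59*n + 70)) and s_(1) = -23/420, so S(n) = n*(-n**2 - 14*n - 59)/(35*(n**3 + 14*n**2 + 59*n + 70)).

S(n) = \frac{n \left(- n^{2} - 14 n - 59\right)}{35 \left(n^{3} + 14 n^{2} + 59 n + 70\right)}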